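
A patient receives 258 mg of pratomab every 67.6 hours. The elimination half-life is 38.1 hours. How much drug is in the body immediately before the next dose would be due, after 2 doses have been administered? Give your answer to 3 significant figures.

The 2 doses were given 135.2, 67.6 hours ago.
Total = 258·(1/2)^(135.2/38.1) + 258·(1/2)^(67.6/38.1)
      = 22.049 + 75.424 ≈ 97.473 mg.

97.5 mg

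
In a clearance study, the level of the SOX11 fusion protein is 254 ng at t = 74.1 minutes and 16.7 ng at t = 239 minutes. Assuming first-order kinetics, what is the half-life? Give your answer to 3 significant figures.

42.0 minutes

Over Δt = 239 − 74.1 = 164.9 minutes, the level fell by a factor of 254/16.7 ≈ 15.21.
n = log₂(15.21) ≈ 3.9269 half-lives, so t½ = 164.9/3.9269 ≈ 41.992 minutes.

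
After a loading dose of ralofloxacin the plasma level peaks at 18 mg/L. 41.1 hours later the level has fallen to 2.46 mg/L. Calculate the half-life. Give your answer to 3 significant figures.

A/A₀ = 2.46/18 ≈ 0.13667.
n = log₂(7.3171) ≈ 2.8713 half-lives elapsed in 41.1 hours.
t½ = 41.1/2.8713 ≈ 14.314 hours.

14.3 hours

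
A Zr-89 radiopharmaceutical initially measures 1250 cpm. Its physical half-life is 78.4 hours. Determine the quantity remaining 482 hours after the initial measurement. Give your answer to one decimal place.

17.6 cpm

Number of half-lives: n = 482/78.4 ≈ 6.148.
Remaining = 1250 × (1/2)^6.148 = 1250 × 0.014102 ≈ 17.627 cpm.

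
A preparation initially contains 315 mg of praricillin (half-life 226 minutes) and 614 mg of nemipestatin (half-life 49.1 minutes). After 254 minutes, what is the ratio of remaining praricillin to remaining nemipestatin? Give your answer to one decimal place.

praricillin: 315 × (1/2)^(254/226) = 315 × (1/2)^1.1239 ≈ 144.54 mg.
nemipestatin: 614 × (1/2)^(254/49.1) = 614 × (1/2)^5.1731 ≈ 17.018 mg.
Ratio ≈ 144.54 / 17.018 ≈ 8.4934.

8.5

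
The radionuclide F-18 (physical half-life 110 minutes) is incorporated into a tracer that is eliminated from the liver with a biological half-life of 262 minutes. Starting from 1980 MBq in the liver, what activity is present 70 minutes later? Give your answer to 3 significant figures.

1/t_eff = 1/t_phys + 1/t_biol = 1/110 + 1/262 = 0.012908 per minute.
t_eff = 110 × 262 / (110 + 262) ≈ 77.473 minutes.
Remaining = 1980 × (1/2)^(70/77.473) = 1980 × (1/2)^0.90354 ≈ 1058.5 MBq.

1060 MBq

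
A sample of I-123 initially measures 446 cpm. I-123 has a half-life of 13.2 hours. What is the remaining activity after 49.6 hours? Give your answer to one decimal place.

33.0 cpm

Number of half-lives: n = 49.6/13.2 ≈ 3.7576.
Remaining = 446 × (1/2)^3.7576 = 446 × 0.073936 ≈ 32.976 cpm.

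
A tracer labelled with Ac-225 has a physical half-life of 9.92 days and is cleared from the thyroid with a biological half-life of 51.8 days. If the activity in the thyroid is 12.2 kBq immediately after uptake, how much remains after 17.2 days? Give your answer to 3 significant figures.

1/t_eff = 1/t_phys + 1/t_biol = 1/9.92 + 1/51.8 = 0.12011 per day.
t_eff = 9.92 × 51.8 / (9.92 + 51.8) ≈ 8.3256 days.
Remaining = 12.2 × (1/2)^(17.2/8.3256) = 12.2 × (1/2)^2.0659 ≈ 2.9138 kBq.

2.91 kBq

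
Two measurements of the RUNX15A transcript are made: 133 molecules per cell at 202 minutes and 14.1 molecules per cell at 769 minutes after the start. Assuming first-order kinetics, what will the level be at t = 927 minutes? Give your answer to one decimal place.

7.5 molecules per cell

Over Δt = 769 − 202 = 567 minutes, the level fell by a factor of 133/14.1 ≈ 9.4326.
n = log₂(9.4326) ≈ 3.2377 half-lives, so t½ = 567/3.2377 ≈ 175.13 minutes.
From t = 769 to t = 927: 14.1 × (1/2)^((927−769)/175.13) ≈ 7.5445 molecules per cell.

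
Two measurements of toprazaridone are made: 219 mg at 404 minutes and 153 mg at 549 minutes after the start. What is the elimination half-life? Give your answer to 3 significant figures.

Over Δt = 549 − 404 = 145 minutes, the level fell by a factor of 219/153 ≈ 1.4314.
n = log₂(1.4314) ≈ 0.5174 half-lives, so t½ = 145/0.5174 ≈ 280.25 minutes.

280 minutes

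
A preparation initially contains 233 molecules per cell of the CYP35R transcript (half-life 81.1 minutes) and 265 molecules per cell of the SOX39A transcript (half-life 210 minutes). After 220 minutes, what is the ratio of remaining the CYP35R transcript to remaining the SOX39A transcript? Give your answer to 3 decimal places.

CYP35R transcript: 233 × (1/2)^(220/81.1) = 233 × (1/2)^2.7127 ≈ 35.543 molecules per cell.
SOX39A transcript: 265 × (1/2)^(220/210) = 265 × (1/2)^1.0476 ≈ 128.2 molecules per cell.
Ratio ≈ 35.543 / 128.2 ≈ 0.27725.

0.277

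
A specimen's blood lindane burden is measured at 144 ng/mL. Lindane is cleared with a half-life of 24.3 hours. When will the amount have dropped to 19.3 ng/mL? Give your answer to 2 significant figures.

70 hours

Fraction remaining = 19.3/144 ≈ 0.13403.
n = log₂(144/19.3) = ln(7.4611)/ln 2 ≈ 2.8994 half-lives.
t = n × t½ = 2.8994 × 24.3 ≈ 70.455 hours.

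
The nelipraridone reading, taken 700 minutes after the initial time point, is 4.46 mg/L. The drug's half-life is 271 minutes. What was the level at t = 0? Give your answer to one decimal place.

Number of half-lives elapsed: n = 700/271 ≈ 2.583.
A₀ = A × 2^n = 4.46 × 2^2.583 = 4.46 × 5.992 ≈ 26.724 mg/L.

26.7 mg/L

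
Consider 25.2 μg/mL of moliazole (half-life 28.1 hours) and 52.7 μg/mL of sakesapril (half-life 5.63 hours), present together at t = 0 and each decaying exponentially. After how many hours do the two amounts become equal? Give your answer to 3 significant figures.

7.49 hours

Set 25.2·(1/2)^(t/28.1) = 52.7·(1/2)^(t/5.63).
Taking log₂: log₂(25.2/52.7) = t·(1/28.1 − 1/5.63).
log₂(0.47818) = -1.0644; 1/28.1 − 1/5.63 = -0.14203.
t = -1.0644 / -0.14203 ≈ 7.4939 hours.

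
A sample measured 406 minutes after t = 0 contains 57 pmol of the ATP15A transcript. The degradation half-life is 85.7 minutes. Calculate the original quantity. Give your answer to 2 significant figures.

Number of half-lives elapsed: n = 406/85.7 ≈ 4.7375.
A₀ = A × 2^n = 57 × 2^4.7375 = 57 × 26.676 ≈ 1520.5 pmol.

1500 pmol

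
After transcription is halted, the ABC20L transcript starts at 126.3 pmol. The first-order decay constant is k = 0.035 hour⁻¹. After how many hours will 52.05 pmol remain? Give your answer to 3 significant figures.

25.3 hours

t½ = ln 2 / k = 0.69315 / 0.035 ≈ 19.804 hours.
Fraction remaining = 52.05/126.3 ≈ 0.41211.
n = log₂(126.3/52.05) = ln(2.4265)/ln 2 ≈ 1.2789 half-lives.
t = n × t½ = 1.2789 × 19.804 ≈ 25.327 hours.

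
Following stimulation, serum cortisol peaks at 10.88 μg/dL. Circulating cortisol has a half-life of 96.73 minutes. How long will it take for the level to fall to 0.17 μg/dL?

580.38 minutes

0.17/10.88 = 1/64, so 6 half-lives have elapsed.
t = 6 × 96.73 = 580.38 minutes.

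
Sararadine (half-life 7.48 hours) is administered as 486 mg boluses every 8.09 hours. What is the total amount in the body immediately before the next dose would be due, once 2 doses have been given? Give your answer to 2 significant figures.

The 2 doses were given 16.18, 8.09 hours ago.
Total = 486·(1/2)^(16.18/7.48) + 486·(1/2)^(8.09/7.48)
      = 108.51 + 229.65 ≈ 338.16 mg.

340 mg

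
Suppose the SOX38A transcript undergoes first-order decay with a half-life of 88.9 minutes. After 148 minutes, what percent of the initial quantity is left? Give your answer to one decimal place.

n = 148/88.9 ≈ 1.6648 half-lives.
Fraction remaining = (1/2)^1.6648 ≈ 0.31539, i.e. 31.539%.

31.5%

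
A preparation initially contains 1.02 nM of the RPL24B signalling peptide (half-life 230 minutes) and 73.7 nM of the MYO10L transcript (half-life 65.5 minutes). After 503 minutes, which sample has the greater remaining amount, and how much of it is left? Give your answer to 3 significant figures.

MYO10L transcript, 0.360 nM

RPL24B signalling peptide: 1.02 × (1/2)^2.187 ≈ 0.22401 nM.
MYO10L transcript: 73.7 × (1/2)^7.6794 ≈ 0.35953 nM.
MYO10L transcript has more remaining, at ≈ 0.35953 nM.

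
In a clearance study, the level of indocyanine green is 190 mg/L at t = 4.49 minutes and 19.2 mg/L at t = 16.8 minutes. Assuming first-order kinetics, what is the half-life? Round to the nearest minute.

4 minutes

Over Δt = 16.8 − 4.49 = 12.31 minutes, the level fell by a factor of 190/19.2 ≈ 9.8958.
n = log₂(9.8958) ≈ 3.3068 half-lives, so t½ = 12.31/3.3068 ≈ 3.7226 minutes.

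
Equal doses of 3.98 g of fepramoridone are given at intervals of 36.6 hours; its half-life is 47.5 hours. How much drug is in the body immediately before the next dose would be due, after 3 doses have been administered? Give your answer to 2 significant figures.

The 3 doses were given 109.8, 73.2, 36.6 hours ago.
Total = 3.98·(1/2)^(109.8/47.5) + 3.98·(1/2)^(73.2/47.5) + 3.98·(1/2)^(36.6/47.5)
      = 0.80173 + 1.3677 + 2.3331 ≈ 4.5025 g.

4.5 g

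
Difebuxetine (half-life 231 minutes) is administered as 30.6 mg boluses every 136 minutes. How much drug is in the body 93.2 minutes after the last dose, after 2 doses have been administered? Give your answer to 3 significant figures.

The 2 doses were given 229.2, 93.2 minutes ago.
Total = 30.6·(1/2)^(229.2/231) + 30.6·(1/2)^(93.2/231)
      = 15.383 + 23.135 ≈ 38.518 mg.

38.5 mg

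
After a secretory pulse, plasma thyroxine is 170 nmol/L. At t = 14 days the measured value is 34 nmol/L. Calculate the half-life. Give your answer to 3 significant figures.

6.03 days

A/A₀ = 34/170 ≈ 0.2.
n = log₂(5) ≈ 2.3219 half-lives elapsed in 14 days.
t½ = 14/2.3219 ≈ 6.0295 days.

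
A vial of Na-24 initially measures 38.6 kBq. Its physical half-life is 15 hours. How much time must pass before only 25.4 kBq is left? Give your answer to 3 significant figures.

Fraction remaining = 25.4/38.6 ≈ 0.65803.
n = log₂(38.6/25.4) = ln(1.5197)/ln 2 ≈ 0.60377 half-lives.
t = n × t½ = 0.60377 × 15 ≈ 9.0566 hours.

9.06 hours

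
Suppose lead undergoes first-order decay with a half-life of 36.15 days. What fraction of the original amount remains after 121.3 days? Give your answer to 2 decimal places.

n = 121.3/36.15 ≈ 3.3555 half-lives.
Fraction remaining = (1/2)^3.3555 ≈ 0.097702.

0.10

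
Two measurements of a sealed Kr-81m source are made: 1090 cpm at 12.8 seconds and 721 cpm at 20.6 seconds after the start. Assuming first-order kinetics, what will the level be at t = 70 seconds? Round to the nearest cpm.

Over Δt = 20.6 − 12.8 = 7.8 seconds, the level fell by a factor of 1090/721 ≈ 1.5118.
n = log₂(1.5118) ≈ 0.59626 half-lives, so t½ = 7.8/0.59626 ≈ 13.082 seconds.
From t = 20.6 to t = 70: 721 × (1/2)^((70−20.6)/13.082) ≈ 52.621 cpm.

53 cpm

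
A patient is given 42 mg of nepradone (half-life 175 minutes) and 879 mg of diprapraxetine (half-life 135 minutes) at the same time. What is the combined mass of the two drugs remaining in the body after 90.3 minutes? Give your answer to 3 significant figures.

nepradone: 42 × (1/2)^(90.3/175) = 42 × (1/2)^0.516 ≈ 29.371 mg.
diprapraxetine: 879 × (1/2)^(90.3/135) = 879 × (1/2)^0.66889 ≈ 552.88 mg.
Total = 29.371 + 552.88 ≈ 582.25 mg.

582 mg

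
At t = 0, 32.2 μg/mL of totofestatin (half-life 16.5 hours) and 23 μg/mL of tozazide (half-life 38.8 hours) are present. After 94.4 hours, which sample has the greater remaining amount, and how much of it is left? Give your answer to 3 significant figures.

tozazide, 4.26 μg/mL

totofestatin: 32.2 × (1/2)^5.7212 ≈ 0.61038 μg/mL.
tozazide: 23 × (1/2)^2.433 ≈ 4.2592 μg/mL.
Tozazide has more remaining, at ≈ 4.2592 μg/mL.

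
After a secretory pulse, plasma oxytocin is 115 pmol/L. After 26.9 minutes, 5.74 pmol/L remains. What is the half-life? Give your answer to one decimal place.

6.2 minutes

A/A₀ = 5.74/115 ≈ 0.049913.
n = log₂(20.035) ≈ 4.3244 half-lives elapsed in 26.9 minutes.
t½ = 26.9/4.3244 ≈ 6.2205 minutes.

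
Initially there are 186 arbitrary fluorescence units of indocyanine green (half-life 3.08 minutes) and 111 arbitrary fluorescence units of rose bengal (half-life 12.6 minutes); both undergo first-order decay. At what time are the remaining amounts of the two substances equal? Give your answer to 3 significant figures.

Set 186·(1/2)^(t/3.08) = 111·(1/2)^(t/12.6).
Taking log₂: log₂(186/111) = t·(1/3.08 − 1/12.6).
log₂(1.6757) = 0.74474; 1/3.08 − 1/12.6 = 0.24531.
t = 0.74474 / 0.24531 ≈ 3.0359 minutes.

3.04 minutes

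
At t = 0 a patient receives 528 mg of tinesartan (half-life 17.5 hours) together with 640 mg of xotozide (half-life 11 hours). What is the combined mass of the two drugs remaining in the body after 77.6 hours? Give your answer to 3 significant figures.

29.2 mg

tinesartan: 528 × (1/2)^(77.6/17.5) = 528 × (1/2)^4.4343 ≈ 24.422 mg.
xotozide: 640 × (1/2)^(77.6/11) = 640 × (1/2)^7.0545 ≈ 4.8145 mg.
Total = 24.422 + 4.8145 ≈ 29.236 mg.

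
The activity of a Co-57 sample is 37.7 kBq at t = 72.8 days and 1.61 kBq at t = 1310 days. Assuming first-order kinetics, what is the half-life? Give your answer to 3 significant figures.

272 days

Over Δt = 1310 − 72.8 = 1237.2 days, the level fell by a factor of 37.7/1.61 ≈ 23.416.
n = log₂(23.416) ≈ 4.5494 half-lives, so t½ = 1237.2/4.5494 ≈ 271.95 days.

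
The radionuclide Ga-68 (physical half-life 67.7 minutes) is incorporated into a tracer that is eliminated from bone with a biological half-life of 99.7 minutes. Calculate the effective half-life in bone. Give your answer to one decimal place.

40.3 minutes

1/t_eff = 1/t_phys + 1/t_biol = 1/67.7 + 1/99.7 = 0.024801 per minute.
t_eff = 67.7 × 99.7 / (67.7 + 99.7) ≈ 40.321 minutes.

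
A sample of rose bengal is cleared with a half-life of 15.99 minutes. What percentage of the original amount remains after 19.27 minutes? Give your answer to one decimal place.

43.4%

n = 19.27/15.99 ≈ 1.2051 half-lives.
Fraction remaining = (1/2)^1.2051 ≈ 0.43373, i.e. 43.373%.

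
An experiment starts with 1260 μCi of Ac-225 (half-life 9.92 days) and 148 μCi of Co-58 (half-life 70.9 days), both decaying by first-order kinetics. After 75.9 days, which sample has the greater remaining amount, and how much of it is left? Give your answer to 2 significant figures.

Ac-225: 1260 × (1/2)^7.6512 ≈ 6.268 μCi.
Co-58: 148 × (1/2)^1.0705 ≈ 70.47 μCi.
Co-58 has more remaining, at ≈ 70.47 μCi.

Co-58, 70 μCi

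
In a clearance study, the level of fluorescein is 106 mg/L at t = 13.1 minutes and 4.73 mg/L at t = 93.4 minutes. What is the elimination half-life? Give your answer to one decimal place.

Over Δt = 93.4 − 13.1 = 80.3 minutes, the level fell by a factor of 106/4.73 ≈ 22.41.
n = log₂(22.41) ≈ 4.4861 half-lives, so t½ = 80.3/4.4861 ≈ 17.9 minutes.

17.9 minutes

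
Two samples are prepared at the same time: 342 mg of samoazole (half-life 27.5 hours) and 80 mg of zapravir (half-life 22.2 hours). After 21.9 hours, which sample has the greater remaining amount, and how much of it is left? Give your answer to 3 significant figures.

samoazole, 197 mg

samoazole: 342 × (1/2)^0.79636 ≈ 196.92 mg.
zapravir: 80 × (1/2)^0.98649 ≈ 40.376 mg.
Samoazole has more remaining, at ≈ 196.92 mg.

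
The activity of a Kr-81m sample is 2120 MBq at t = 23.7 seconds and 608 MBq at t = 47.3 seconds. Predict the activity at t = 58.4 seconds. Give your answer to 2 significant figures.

340 MBq

Over Δt = 47.3 − 23.7 = 23.6 seconds, the level fell by a factor of 2120/608 ≈ 3.4868.
n = log₂(3.4868) ≈ 1.8019 half-lives, so t½ = 23.6/1.8019 ≈ 13.097 seconds.
From t = 47.3 to t = 58.4: 608 × (1/2)^((58.4−47.3)/13.097) ≈ 337.89 MBq.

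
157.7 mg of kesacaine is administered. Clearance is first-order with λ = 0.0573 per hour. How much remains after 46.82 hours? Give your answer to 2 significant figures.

t½ = ln 2 / λ = 0.69315 / 0.0573 ≈ 12.097 hours.
Number of half-lives: n = 46.82/12.097 ≈ 3.8704.
Remaining = 157.7 × (1/2)^3.8704 = 157.7 × 0.068372 ≈ 10.782 mg.

11 mg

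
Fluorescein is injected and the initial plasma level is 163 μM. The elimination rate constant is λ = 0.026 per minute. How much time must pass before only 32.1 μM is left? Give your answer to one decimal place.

62.5 minutes

t½ = ln 2 / λ = 0.69315 / 0.026 ≈ 26.66 minutes.
Fraction remaining = 32.1/163 ≈ 0.19693.
n = log₂(163/32.1) = ln(5.0779)/ln 2 ≈ 2.3442 half-lives.
t = n × t½ = 2.3442 × 26.66 ≈ 62.496 minutes.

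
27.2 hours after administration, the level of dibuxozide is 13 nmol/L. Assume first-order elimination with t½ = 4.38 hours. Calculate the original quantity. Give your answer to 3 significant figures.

Number of half-lives elapsed: n = 27.2/4.38 ≈ 6.21.
A₀ = A × 2^n = 13 × 2^6.21 = 13 × 74.03 ≈ 962.4 nmol/L.

962 nmol/L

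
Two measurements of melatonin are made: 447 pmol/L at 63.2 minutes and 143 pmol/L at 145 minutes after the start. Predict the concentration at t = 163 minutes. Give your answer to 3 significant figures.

111 pmol/L

Over Δt = 145 − 63.2 = 81.8 minutes, the level fell by a factor of 447/143 ≈ 3.1259.
n = log₂(3.1259) ≈ 1.6443 half-lives, so t½ = 81.8/1.6443 ≈ 49.749 minutes.
From t = 145 to t = 163: 143 × (1/2)^((163−145)/49.749) ≈ 111.28 pmol/L.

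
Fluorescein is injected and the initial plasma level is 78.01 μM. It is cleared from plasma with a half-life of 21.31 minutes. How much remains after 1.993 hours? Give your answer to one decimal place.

Convert the elapsed time: 1.993 hours = 119.58 minutes.
Number of half-lives: n = 119.58/21.31 ≈ 5.6115.
Remaining = 78.01 × (1/2)^5.6115 = 78.01 × 0.020454 ≈ 1.5956 μM.

1.6 μM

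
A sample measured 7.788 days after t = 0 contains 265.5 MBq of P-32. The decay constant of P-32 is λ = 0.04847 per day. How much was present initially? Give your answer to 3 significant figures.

387 MBq

t½ = ln 2 / λ = 0.69315 / 0.04847 ≈ 14.301 days.
Number of half-lives elapsed: n = 7.788/14.301 ≈ 0.54459.
A₀ = A × 2^n = 265.5 × 2^0.54459 = 265.5 × 1.4586 ≈ 387.26 MBq.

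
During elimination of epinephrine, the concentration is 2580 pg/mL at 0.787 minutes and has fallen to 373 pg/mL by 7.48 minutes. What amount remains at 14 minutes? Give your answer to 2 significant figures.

57 pg/mL

Over Δt = 7.48 − 0.787 = 6.693 minutes, the level fell by a factor of 2580/373 ≈ 6.9169.
n = log₂(6.9169) ≈ 2.7901 half-lives, so t½ = 6.693/2.7901 ≈ 2.3988 minutes.
From t = 7.48 to t = 14: 373 × (1/2)^((14−7.48)/2.3988) ≈ 56.69 pg/mL.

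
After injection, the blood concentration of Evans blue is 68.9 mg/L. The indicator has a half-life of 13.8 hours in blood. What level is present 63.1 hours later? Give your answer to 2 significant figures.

Number of half-lives: n = 63.1/13.8 ≈ 4.5725.
Remaining = 68.9 × (1/2)^4.5725 = 68.9 × 0.042029 ≈ 2.8958 mg/L.

2.9 mg/L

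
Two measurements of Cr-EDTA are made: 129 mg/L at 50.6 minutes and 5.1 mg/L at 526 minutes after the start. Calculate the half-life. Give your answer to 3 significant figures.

102 minutes

Over Δt = 526 − 50.6 = 475.4 minutes, the level fell by a factor of 129/5.1 ≈ 25.294.
n = log₂(25.294) ≈ 4.6607 half-lives, so t½ = 475.4/4.6607 ≈ 102 minutes.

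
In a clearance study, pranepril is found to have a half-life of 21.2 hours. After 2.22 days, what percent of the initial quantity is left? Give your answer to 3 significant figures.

2.22 days = 53.28 hours.
n = 53.28/21.2 ≈ 2.5132 half-lives.
Fraction remaining = (1/2)^2.5132 ≈ 0.17517, i.e. 17.517%.

17.5%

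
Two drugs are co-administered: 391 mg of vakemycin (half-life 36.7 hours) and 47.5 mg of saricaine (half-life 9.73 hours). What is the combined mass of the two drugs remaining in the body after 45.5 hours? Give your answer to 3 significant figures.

vakemycin: 391 × (1/2)^(45.5/36.7) = 391 × (1/2)^1.2398 ≈ 165.56 mg.
saricaine: 47.5 × (1/2)^(45.5/9.73) = 47.5 × (1/2)^4.6763 ≈ 1.8578 mg.
Total = 165.56 + 1.8578 ≈ 167.42 mg.

167 mg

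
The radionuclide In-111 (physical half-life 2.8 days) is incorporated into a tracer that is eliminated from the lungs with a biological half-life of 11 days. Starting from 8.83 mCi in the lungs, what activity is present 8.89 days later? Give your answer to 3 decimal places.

1/t_eff = 1/t_phys + 1/t_biol = 1/2.8 + 1/11 = 0.44805 per day.
t_eff = 2.8 × 11 / (2.8 + 11) ≈ 2.2319 days.
Remaining = 8.83 × (1/2)^(8.89/2.2319) = 8.83 × (1/2)^3.9832 ≈ 0.55835 mCi.

0.558 mCi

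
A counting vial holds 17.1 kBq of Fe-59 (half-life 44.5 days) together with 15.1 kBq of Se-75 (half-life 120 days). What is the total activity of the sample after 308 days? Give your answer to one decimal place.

Fe-59: 17.1 × (1/2)^(308/44.5) = 17.1 × (1/2)^6.9213 ≈ 0.14108 kBq.
Se-75: 15.1 × (1/2)^(308/120) = 15.1 × (1/2)^2.5667 ≈ 2.5488 kBq.
Total = 0.14108 + 2.5488 ≈ 2.6899 kBq.

2.7 kBq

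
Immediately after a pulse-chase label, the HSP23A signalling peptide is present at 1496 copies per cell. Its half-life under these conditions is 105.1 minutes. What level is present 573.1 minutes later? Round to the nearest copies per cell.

34 copies per cell

Number of half-lives: n = 573.1/105.1 ≈ 5.4529.
Remaining = 1496 × (1/2)^5.4529 = 1496 × 0.02283 ≈ 34.154 copies per cell.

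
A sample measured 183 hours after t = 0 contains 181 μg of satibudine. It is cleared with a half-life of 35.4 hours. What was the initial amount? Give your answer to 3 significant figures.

6510 μg

Number of half-lives elapsed: n = 183/35.4 ≈ 5.1695.
A₀ = A × 2^n = 181 × 2^5.1695 = 181 × 35.989 ≈ 6514 μg.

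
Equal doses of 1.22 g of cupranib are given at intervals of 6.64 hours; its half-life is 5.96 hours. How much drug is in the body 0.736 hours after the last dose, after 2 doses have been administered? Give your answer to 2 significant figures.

The 2 doses were given 7.376, 0.736 hours ago.
Total = 1.22·(1/2)^(7.376/5.96) + 1.22·(1/2)^(0.736/5.96)
      = 0.51738 + 1.1199 ≈ 1.6373 g.

1.6 g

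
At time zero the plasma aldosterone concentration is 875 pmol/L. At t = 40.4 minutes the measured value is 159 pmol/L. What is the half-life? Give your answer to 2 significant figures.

A/A₀ = 159/875 ≈ 0.18171.
n = log₂(5.5031) ≈ 2.4603 half-lives elapsed in 40.4 minutes.
t½ = 40.4/2.4603 ≈ 16.421 minutes.

16 minutes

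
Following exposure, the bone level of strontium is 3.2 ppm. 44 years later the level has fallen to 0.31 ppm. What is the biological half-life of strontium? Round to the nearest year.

A/A₀ = 0.31/3.2 ≈ 0.096875.
n = log₂(10.323) ≈ 3.3677 half-lives elapsed in 44 years.
t½ = 44/3.3677 ≈ 13.065 years.

13 years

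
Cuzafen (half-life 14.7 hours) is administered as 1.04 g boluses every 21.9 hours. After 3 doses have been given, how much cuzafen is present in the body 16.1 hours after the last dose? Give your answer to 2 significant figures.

0.72 g

The 3 doses were given 59.9, 38, 16.1 hours ago.
Total = 1.04·(1/2)^(59.9/14.7) + 1.04·(1/2)^(38/14.7) + 1.04·(1/2)^(16.1/14.7)
      = 0.061715 + 0.17332 + 0.48678 ≈ 0.72182 g.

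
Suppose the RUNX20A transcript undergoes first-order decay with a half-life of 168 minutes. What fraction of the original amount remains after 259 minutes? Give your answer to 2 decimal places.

0.34

n = 259/168 ≈ 1.5417 half-lives.
Fraction remaining = (1/2)^1.5417 ≈ 0.34349.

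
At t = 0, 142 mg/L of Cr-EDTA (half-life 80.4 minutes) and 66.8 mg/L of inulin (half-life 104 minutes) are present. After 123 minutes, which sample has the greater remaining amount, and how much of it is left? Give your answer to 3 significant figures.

Cr-EDTA: 142 × (1/2)^1.5299 ≈ 49.176 mg/L.
inulin: 66.8 × (1/2)^1.1827 ≈ 29.427 mg/L.
Cr-EDTA has more remaining, at ≈ 49.176 mg/L.

Cr-EDTA, 49.2 mg/L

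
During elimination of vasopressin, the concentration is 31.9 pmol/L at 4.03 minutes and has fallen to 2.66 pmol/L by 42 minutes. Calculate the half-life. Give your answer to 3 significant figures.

Over Δt = 42 − 4.03 = 37.97 minutes, the level fell by a factor of 31.9/2.66 ≈ 11.992.
n = log₂(11.992) ≈ 3.5841 half-lives, so t½ = 37.97/3.5841 ≈ 10.594 minutes.

10.6 minutes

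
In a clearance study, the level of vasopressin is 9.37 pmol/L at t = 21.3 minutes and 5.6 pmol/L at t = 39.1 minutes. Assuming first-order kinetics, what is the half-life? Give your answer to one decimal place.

24.0 minutes

Over Δt = 39.1 − 21.3 = 17.8 minutes, the level fell by a factor of 9.37/5.6 ≈ 1.6732.
n = log₂(1.6732) ≈ 0.74262 half-lives, so t½ = 17.8/0.74262 ≈ 23.969 minutes.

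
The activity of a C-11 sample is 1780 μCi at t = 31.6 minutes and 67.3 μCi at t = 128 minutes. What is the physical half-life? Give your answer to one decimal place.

Over Δt = 128 − 31.6 = 96.4 minutes, the level fell by a factor of 1780/67.3 ≈ 26.449.
n = log₂(26.449) ≈ 4.7251 half-lives, so t½ = 96.4/4.7251 ≈ 20.402 minutes.

20.4 minutes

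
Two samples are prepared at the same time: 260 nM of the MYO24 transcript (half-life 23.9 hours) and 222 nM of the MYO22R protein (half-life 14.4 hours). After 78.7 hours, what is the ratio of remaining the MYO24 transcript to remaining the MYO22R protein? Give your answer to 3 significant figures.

5.28

MYO24 transcript: 260 × (1/2)^(78.7/23.9) = 260 × (1/2)^3.2929 ≈ 26.529 nM.
MYO22R protein: 222 × (1/2)^(78.7/14.4) = 222 × (1/2)^5.4653 ≈ 5.0251 nM.
Ratio ≈ 26.529 / 5.0251 ≈ 5.2793.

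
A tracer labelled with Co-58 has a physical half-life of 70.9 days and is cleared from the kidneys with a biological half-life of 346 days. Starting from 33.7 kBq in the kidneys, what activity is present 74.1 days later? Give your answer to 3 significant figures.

14.1 kBq

1/t_eff = 1/t_phys + 1/t_biol = 1/70.9 + 1/346 = 0.016995 per day.
t_eff = 70.9 × 346 / (70.9 + 346) ≈ 58.842 days.
Remaining = 33.7 × (1/2)^(74.1/58.842) = 33.7 × (1/2)^1.2593 ≈ 14.078 kBq.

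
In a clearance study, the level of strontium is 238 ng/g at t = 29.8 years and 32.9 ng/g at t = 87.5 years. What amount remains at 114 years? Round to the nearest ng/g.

Over Δt = 87.5 − 29.8 = 57.7 years, the level fell by a factor of 238/32.9 ≈ 7.234.
n = log₂(7.234) ≈ 2.8548 half-lives, so t½ = 57.7/2.8548 ≈ 20.212 years.
From t = 87.5 to t = 114: 32.9 × (1/2)^((114−87.5)/20.212) ≈ 13.259 ng/g.

13 ng/g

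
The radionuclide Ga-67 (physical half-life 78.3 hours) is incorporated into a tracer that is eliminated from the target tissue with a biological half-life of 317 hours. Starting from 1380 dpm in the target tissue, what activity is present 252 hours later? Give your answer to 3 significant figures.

85.5 dpm

1/t_eff = 1/t_phys + 1/t_biol = 1/78.3 + 1/317 = 0.015926 per hour.
t_eff = 78.3 × 317 / (78.3 + 317) ≈ 62.791 hours.
Remaining = 1380 × (1/2)^(252/62.791) = 1380 × (1/2)^4.0133 ≈ 85.456 dpm.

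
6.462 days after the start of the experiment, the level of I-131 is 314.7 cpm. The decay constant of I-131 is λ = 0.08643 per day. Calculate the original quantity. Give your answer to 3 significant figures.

t½ = ln 2 / λ = 0.69315 / 0.08643 ≈ 8.0198 days.
Number of half-lives elapsed: n = 6.462/8.0198 ≈ 0.80576.
A₀ = A × 2^n = 314.7 × 2^0.80576 = 314.7 × 1.7481 ≈ 550.12 cpm.

550 cpm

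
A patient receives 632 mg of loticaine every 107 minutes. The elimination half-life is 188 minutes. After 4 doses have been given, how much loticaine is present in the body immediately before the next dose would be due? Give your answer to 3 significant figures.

The 4 doses were given 428, 321, 214, 107 minutes ago.
Total = 632·(1/2)^(428/188) + 632·(1/2)^(321/188) + 632·(1/2)^(214/188) + 632·(1/2)^(107/188)
      = 130.43 + 193.52 + 287.11 + 425.98 ≈ 1037 mg.

1040 mg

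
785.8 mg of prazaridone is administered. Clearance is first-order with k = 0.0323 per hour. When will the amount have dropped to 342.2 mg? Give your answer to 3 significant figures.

t½ = ln 2 / k = 0.69315 / 0.0323 ≈ 21.46 hours.
Fraction remaining = 342.2/785.8 ≈ 0.43548.
n = log₂(785.8/342.2) = ln(2.2963)/ln 2 ≈ 1.1993 half-lives.
t = n × t½ = 1.1993 × 21.46 ≈ 25.737 hours.

25.7 hours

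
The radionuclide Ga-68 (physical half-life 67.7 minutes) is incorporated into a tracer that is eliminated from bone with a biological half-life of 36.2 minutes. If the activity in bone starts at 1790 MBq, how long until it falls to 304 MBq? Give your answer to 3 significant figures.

60.3 minutes

1/t_eff = 1/t_phys + 1/t_biol = 1/67.7 + 1/36.2 = 0.042395 per minute.
t_eff = 67.7 × 36.2 / (67.7 + 36.2) ≈ 23.587 minutes.
n = log₂(1790/304) ≈ 2.5578; t = 2.5578 × 23.587 ≈ 60.332 minutes.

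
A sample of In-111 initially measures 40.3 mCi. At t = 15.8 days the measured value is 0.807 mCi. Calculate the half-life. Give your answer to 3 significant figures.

2.80 days

A/A₀ = 0.807/40.3 ≈ 0.020025.
n = log₂(49.938) ≈ 5.6421 half-lives elapsed in 15.8 days.
t½ = 15.8/5.6421 ≈ 2.8004 days.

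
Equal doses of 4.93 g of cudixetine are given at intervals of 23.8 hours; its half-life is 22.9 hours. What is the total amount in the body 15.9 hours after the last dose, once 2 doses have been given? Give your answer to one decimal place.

The 2 doses were given 39.7, 15.9 hours ago.
Total = 4.93·(1/2)^(39.7/22.9) + 4.93·(1/2)^(15.9/22.9)
      = 1.4824 + 3.0467 ≈ 4.5292 g.

4.5 g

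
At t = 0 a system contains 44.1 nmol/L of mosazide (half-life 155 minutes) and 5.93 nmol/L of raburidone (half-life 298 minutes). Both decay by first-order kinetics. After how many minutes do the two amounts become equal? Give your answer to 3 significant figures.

Set 44.1·(1/2)^(t/155) = 5.93·(1/2)^(t/298).
Taking log₂: log₂(44.1/5.93) = t·(1/155 − 1/298).
log₂(7.4368) = 2.8947; 1/155 − 1/298 = 0.0030959.
t = 2.8947 / 0.0030959 ≈ 935 minutes.

935 minutes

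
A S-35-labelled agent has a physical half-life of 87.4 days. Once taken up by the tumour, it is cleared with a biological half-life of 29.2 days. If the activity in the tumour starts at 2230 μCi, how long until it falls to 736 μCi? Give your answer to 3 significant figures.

1/t_eff = 1/t_phys + 1/t_biol = 1/87.4 + 1/29.2 = 0.045688 per day.
t_eff = 87.4 × 29.2 / (87.4 + 29.2) ≈ 21.887 days.
n = log₂(2230/736) ≈ 1.5993; t = 1.5993 × 21.887 ≈ 35.004 days.

35.0 days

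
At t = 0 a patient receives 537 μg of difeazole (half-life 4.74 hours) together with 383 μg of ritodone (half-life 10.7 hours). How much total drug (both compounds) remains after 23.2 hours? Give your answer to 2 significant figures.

difeazole: 537 × (1/2)^(23.2/4.74) = 537 × (1/2)^4.8945 ≈ 18.054 μg.
ritodone: 383 × (1/2)^(23.2/10.7) = 383 × (1/2)^2.1682 ≈ 85.212 μg.
Total = 18.054 + 85.212 ≈ 103.27 μg.

100 μg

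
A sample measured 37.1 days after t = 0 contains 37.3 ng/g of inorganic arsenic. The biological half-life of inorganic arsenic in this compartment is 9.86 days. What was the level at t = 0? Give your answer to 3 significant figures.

506 ng/g

Number of half-lives elapsed: n = 37.1/9.86 ≈ 3.7627.
A₀ = A × 2^n = 37.3 × 2^3.7627 = 37.3 × 13.573 ≈ 506.28 ng/g.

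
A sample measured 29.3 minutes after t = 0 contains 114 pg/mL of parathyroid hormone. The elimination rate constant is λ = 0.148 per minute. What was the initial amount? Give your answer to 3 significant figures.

8710 pg/mL

t½ = ln 2 / λ = 0.69315 / 0.148 ≈ 4.6834 minutes.
Number of half-lives elapsed: n = 29.3/4.6834 ≈ 6.2561.
A₀ = A × 2^n = 114 × 2^6.2561 = 114 × 76.432 ≈ 8713.2 pg/mL.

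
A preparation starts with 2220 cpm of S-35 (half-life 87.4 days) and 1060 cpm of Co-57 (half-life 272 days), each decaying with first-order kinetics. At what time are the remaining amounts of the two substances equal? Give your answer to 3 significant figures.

137 days

Set 2220·(1/2)^(t/87.4) = 1060·(1/2)^(t/272).
Taking log₂: log₂(2220/1060) = t·(1/87.4 − 1/272).
log₂(2.0943) = 1.0665; 1/87.4 − 1/272 = 0.0077652.
t = 1.0665 / 0.0077652 ≈ 137.34 days.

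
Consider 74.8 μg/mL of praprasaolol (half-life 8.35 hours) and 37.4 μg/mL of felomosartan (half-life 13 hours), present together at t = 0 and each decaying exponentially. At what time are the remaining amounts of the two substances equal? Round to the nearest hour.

23 hours

Set 74.8·(1/2)^(t/8.35) = 37.4·(1/2)^(t/13).
Taking log₂: log₂(74.8/37.4) = t·(1/8.35 − 1/13).
log₂(2) = 1; 1/8.35 − 1/13 = 0.042837.
t = 1 / 0.042837 ≈ 23.344 hours.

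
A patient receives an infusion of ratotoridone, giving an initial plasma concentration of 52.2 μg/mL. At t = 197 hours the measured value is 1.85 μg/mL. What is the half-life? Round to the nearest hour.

A/A₀ = 1.85/52.2 ≈ 0.035441.
n = log₂(28.216) ≈ 4.8185 half-lives elapsed in 197 hours.
t½ = 197/4.8185 ≈ 40.884 hours.

41 hours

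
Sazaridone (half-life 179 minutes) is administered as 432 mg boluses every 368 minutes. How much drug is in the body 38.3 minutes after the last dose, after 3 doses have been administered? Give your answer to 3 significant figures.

484 mg

The 3 doses were given 774.3, 406.3, 38.3 minutes ago.
Total = 432·(1/2)^(774.3/179) + 432·(1/2)^(406.3/179) + 432·(1/2)^(38.3/179)
      = 21.544 + 89.577 + 372.45 ≈ 483.58 mg.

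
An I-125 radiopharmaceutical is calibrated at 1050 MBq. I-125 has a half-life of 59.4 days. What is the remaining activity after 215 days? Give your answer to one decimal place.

Number of half-lives: n = 215/59.4 ≈ 3.6195.
Remaining = 1050 × (1/2)^3.6195 = 1050 × 0.08136 ≈ 85.428 MBq.

85.4 MBq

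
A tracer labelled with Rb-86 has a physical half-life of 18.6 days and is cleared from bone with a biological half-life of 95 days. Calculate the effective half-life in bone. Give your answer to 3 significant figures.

15.6 days

1/t_eff = 1/t_phys + 1/t_biol = 1/18.6 + 1/95 = 0.06429 per day.
t_eff = 18.6 × 95 / (18.6 + 95) ≈ 15.555 days.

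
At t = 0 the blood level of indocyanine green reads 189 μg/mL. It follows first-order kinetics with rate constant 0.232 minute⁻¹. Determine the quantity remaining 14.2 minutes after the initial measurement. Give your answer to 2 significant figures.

t½ = ln 2 / k = 0.69315 / 0.232 ≈ 2.9877 minutes.
Number of half-lives: n = 14.2/2.9877 ≈ 4.7528.
Remaining = 189 × (1/2)^4.7528 = 189 × 0.03709 ≈ 7.0101 μg/mL.

7.0 μg/mL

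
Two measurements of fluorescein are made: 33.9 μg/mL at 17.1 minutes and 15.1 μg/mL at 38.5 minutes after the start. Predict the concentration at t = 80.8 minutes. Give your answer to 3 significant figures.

3.05 μg/mL

Over Δt = 38.5 − 17.1 = 21.4 minutes, the level fell by a factor of 33.9/15.1 ≈ 2.245.
n = log₂(2.245) ≈ 1.1667 half-lives, so t½ = 21.4/1.1667 ≈ 18.342 minutes.
From t = 38.5 to t = 80.8: 15.1 × (1/2)^((80.8−38.5)/18.342) ≈ 3.0531 μg/mL.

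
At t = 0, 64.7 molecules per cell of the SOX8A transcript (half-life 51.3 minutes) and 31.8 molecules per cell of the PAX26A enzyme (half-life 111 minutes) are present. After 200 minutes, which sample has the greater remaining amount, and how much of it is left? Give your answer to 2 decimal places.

SOX8A transcript: 64.7 × (1/2)^3.8986 ≈ 4.3381 molecules per cell.
PAX26A enzyme: 31.8 × (1/2)^1.8018 ≈ 9.1208 molecules per cell.
PAX26A enzyme has more remaining, at ≈ 9.1208 molecules per cell.

PAX26A enzyme, 9.12 molecules per cell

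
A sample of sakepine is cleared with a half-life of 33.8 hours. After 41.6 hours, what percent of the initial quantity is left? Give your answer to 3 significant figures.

n = 41.6/33.8 ≈ 1.2308 half-lives.
Fraction remaining = (1/2)^1.2308 ≈ 0.42609, i.e. 42.609%.

42.6%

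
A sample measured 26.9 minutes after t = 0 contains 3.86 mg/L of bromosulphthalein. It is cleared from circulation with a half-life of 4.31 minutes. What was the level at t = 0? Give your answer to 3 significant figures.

Number of half-lives elapsed: n = 26.9/4.31 ≈ 6.2413.
A₀ = A × 2^n = 3.86 × 2^6.2413 = 3.86 × 75.652 ≈ 292.02 mg/L.

292 mg/L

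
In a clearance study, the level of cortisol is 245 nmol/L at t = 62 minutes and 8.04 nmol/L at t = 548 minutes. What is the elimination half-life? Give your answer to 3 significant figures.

98.6 minutes

Over Δt = 548 − 62 = 486 minutes, the level fell by a factor of 245/8.04 ≈ 30.473.
n = log₂(30.473) ≈ 4.9294 half-lives, so t½ = 486/4.9294 ≈ 98.591 minutes.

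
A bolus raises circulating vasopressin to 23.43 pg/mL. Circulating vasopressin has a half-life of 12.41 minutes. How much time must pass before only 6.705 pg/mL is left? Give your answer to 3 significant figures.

Fraction remaining = 6.705/23.43 ≈ 0.28617.
n = log₂(23.43/6.705) = ln(3.4944)/ln 2 ≈ 1.805 half-lives.
t = n × t½ = 1.805 × 12.41 ≈ 22.401 minutes.

22.4 minutes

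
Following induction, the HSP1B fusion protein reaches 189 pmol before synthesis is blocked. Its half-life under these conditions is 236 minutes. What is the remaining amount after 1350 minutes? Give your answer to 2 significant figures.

3.6 pmol

Number of half-lives: n = 1350/236 ≈ 5.7203.
Remaining = 189 × (1/2)^5.7203 = 189 × 0.018967 ≈ 3.5848 pmol.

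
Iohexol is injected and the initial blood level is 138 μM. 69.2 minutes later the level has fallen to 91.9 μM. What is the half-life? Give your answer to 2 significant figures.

120 minutes

A/A₀ = 91.9/138 ≈ 0.66594.
n = log₂(1.5016) ≈ 0.58653 half-lives elapsed in 69.2 minutes.
t½ = 69.2/0.58653 ≈ 117.98 minutes.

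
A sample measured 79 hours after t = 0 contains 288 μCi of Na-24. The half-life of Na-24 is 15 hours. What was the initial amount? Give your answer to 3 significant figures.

Number of half-lives elapsed: n = 79/15 ≈ 5.2667.
A₀ = A × 2^n = 288 × 2^5.2667 = 288 × 38.497 ≈ 11087 μCi.

11100 μCi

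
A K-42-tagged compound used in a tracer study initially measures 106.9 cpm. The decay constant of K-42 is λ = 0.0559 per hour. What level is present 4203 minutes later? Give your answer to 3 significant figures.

2.13 cpm

t½ = ln 2 / λ = 0.69315 / 0.0559 ≈ 12.4 hours.
Convert the elapsed time: 4203 minutes = 70.05 hours.
Number of half-lives: n = 70.05/12.4 ≈ 5.6493.
Remaining = 106.9 × (1/2)^5.6493 = 106.9 × 0.019925 ≈ 2.13 cpm.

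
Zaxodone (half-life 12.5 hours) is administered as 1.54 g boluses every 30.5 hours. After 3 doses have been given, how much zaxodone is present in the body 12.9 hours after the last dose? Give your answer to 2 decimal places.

The 3 doses were given 73.9, 43.4, 12.9 hours ago.
Total = 1.54·(1/2)^(73.9/12.5) + 1.54·(1/2)^(43.4/12.5) + 1.54·(1/2)^(12.9/12.5)
      = 0.025576 + 0.13879 + 0.75311 ≈ 0.91747 g.

0.92 g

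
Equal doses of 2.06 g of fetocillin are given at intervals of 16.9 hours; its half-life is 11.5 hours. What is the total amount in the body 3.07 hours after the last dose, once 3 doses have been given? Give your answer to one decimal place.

2.6 g

The 3 doses were given 36.87, 19.97, 3.07 hours ago.
Total = 2.06·(1/2)^(36.87/11.5) + 2.06·(1/2)^(19.97/11.5) + 2.06·(1/2)^(3.07/11.5)
      = 0.22322 + 0.61819 + 1.712 ≈ 2.5534 g.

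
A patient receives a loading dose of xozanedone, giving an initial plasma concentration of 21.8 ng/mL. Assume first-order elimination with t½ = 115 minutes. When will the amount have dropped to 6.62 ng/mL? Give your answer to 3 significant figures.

Fraction remaining = 6.62/21.8 ≈ 0.30367.
n = log₂(21.8/6.62) = ln(3.2931)/ln 2 ≈ 1.7194 half-lives.
t = n × t½ = 1.7194 × 115 ≈ 197.73 minutes.

198 minutes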